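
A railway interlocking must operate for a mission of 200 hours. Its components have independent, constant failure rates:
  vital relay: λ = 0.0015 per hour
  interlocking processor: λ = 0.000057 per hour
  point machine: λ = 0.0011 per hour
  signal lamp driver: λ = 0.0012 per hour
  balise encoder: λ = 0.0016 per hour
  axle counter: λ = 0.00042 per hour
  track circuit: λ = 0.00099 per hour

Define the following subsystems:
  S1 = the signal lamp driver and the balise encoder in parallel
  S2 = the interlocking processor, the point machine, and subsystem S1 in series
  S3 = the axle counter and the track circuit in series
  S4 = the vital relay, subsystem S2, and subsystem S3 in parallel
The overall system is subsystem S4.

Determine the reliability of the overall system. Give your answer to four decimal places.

R(vital relay) = exp(−0.0015 × 200) = 0.740818
R(interlocking processor) = exp(−0.000057 × 200) = 0.988665
R(point machine) = exp(−0.0011 × 200) = 0.802519
R(signal lamp driver) = exp(−0.0012 × 200) = 0.786628
R(balise encoder) = exp(−0.0016 × 200) = 0.726149
R(axle counter) = exp(−0.00042 × 200) = 0.919431
R(track circuit) = exp(−0.00099 × 200) = 0.820370
Parallel (signal lamp driver and balise encoder): 1 − (1 − 0.786628)(1 − 0.726149) = 0.941568
Series (interlocking processor, point machine, and [0.941568]): 0.988665 × 0.802519 × 0.941568 = 0.747061
Series (axle counter and track circuit): 0.919431 × 0.820370 = 0.754274
Parallel (vital relay, [0.747061], and [0.754274]): 1 − (1 − 0.740818)(1 − 0.747061)(1 − 0.754274) = 0.9839

0.9839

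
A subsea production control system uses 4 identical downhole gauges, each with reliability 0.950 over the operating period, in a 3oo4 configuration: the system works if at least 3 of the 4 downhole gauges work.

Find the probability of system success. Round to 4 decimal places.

R = Σ_{i=3}^{4} C(4,i) p^i (1−p)^{4−i} with p = 0.950
C(4,3)·0.950^3·0.050^1 = 0.171475
C(4,4)·0.950^4·0.050^0 = 0.814506
Sum = 0.9860

0.9860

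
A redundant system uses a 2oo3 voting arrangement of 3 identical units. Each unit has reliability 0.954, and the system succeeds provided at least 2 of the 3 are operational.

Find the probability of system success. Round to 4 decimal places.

0.9938

R = Σ_{i=2}^{3} C(3,i) p^i (1−p)^{3−i} with p = 0.954
C(3,2)·0.954^2·0.046^1 = 0.125596
C(3,3)·0.954^3·0.046^0 = 0.868251
Sum = 0.9938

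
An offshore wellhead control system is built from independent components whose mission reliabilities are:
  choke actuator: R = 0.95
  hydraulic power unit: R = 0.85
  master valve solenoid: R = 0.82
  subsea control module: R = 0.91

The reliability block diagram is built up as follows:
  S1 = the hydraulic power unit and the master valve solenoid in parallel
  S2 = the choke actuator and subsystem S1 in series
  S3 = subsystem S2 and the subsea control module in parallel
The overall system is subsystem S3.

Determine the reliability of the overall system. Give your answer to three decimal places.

0.993

Parallel (hydraulic power unit and master valve solenoid): 1 − (1 − 0.85000)(1 − 0.82000) = 0.97300
Series (choke actuator and [0.97300]): 0.95000 × 0.97300 = 0.92435
Parallel ([0.92435] and subsea control module): 1 − (1 − 0.92435)(1 − 0.91000) = 0.993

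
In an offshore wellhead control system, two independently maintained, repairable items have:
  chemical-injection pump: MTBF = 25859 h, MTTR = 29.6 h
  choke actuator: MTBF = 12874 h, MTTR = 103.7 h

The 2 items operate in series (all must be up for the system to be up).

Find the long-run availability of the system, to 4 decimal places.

A(chemical-injection pump) = MTBF/(MTBF+MTTR) = 25859/(25859+29.6) = 0.998857
A(choke actuator) = MTBF/(MTBF+MTTR) = 12874/(12874+103.7) = 0.992009
Series availability: 0.998857 × 0.992009 = 0.9909

0.9909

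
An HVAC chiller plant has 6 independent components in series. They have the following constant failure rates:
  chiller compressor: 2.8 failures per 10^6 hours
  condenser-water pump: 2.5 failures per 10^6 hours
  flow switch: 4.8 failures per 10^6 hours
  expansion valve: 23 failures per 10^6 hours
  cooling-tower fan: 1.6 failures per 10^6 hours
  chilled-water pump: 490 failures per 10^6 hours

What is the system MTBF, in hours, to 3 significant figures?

Series of exponential components: λ_sys = Σ λ_i
λ_sys = 0.0000028 + 0.0000025 + 0.0000048 + 0.000023 + 0.0000016 + 0.00049 = 5.2470e-04 /h
MTBF = 1 / λ_sys = 1910 h

1910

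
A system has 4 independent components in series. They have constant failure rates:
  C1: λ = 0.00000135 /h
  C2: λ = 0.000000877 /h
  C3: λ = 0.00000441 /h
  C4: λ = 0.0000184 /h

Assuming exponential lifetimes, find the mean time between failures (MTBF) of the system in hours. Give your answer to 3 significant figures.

39900

Series of exponential components: λ_sys = Σ λ_i
λ_sys = 0.00000135 + 0.000000877 + 0.00000441 + 0.0000184 = 2.5037e-05 /h
MTBF = 1 / λ_sys = 39900 h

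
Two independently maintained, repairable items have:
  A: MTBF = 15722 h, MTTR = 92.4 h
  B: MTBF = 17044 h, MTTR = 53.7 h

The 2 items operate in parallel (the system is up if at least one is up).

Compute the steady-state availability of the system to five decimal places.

A(A) = MTBF/(MTBF+MTTR) = 15722/(15722+92.4) = 0.994157
A(B) = MTBF/(MTBF+MTTR) = 17044/(17044+53.7) = 0.996859
Parallel availability: 1 − (1 − 0.994157)(1 − 0.996859) = 0.99998

0.99998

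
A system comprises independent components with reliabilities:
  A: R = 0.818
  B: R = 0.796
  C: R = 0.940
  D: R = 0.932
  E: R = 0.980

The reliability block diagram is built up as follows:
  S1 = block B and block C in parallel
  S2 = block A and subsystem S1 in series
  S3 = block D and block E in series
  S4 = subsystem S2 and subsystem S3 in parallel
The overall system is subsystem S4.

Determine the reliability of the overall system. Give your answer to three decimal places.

0.983

Parallel (B and C): 1 − (1 − 0.79600)(1 − 0.94000) = 0.98776
Series (A and [0.98776]): 0.81800 × 0.98776 = 0.80799
Series (D and E): 0.93200 × 0.98000 = 0.91336
Parallel ([0.80799] and [0.91336]): 1 − (1 − 0.80799)(1 − 0.91336) = 0.983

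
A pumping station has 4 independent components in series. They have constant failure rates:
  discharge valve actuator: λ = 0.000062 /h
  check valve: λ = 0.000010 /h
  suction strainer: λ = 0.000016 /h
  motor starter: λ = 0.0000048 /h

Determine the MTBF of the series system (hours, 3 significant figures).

Series of exponential components: λ_sys = Σ λ_i
λ_sys = 0.000062 + 0.000010 + 0.000016 + 0.0000048 = 9.2800e-05 /h
MTBF = 1 / λ_sys = 10800 h

10800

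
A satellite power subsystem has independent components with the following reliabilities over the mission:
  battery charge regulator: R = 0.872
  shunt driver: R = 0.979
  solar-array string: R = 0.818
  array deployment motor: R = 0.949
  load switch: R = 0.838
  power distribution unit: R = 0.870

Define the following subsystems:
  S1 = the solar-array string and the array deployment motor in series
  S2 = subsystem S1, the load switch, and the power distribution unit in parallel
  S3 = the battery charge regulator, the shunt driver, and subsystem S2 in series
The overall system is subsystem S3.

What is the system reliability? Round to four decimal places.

0.8497

Series (solar-array string and array deployment motor): 0.818000 × 0.949000 = 0.776282
Parallel ([0.776282], load switch, and power distribution unit): 1 − (1 − 0.776282)(1 − 0.838000)(1 − 0.870000) = 0.995288
Series (battery charge regulator, shunt driver, and [0.995288]): 0.872000 × 0.979000 × 0.995288 = 0.8497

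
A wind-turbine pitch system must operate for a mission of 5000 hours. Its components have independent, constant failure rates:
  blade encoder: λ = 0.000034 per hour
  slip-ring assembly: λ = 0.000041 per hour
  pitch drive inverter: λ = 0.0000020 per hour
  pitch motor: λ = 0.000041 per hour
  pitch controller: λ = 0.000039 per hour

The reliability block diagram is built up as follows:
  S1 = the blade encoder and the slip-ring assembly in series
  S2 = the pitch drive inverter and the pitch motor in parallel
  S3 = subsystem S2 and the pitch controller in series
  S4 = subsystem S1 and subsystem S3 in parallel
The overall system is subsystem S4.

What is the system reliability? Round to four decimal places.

0.9441

R(blade encoder) = exp(−0.000034 × 5000) = 0.843665
R(slip-ring assembly) = exp(−0.000041 × 5000) = 0.814647
R(pitch drive inverter) = exp(−0.0000020 × 5000) = 0.990050
R(pitch motor) = exp(−0.000041 × 5000) = 0.814647
R(pitch controller) = exp(−0.000039 × 5000) = 0.822835
Series (blade encoder and slip-ring assembly): 0.843665 × 0.814647 = 0.687289
Parallel (pitch drive inverter and pitch motor): 1 − (1 − 0.990050)(1 − 0.814647) = 0.998156
Series ([0.998156] and pitch controller): 0.998156 × 0.822835 = 0.821318
Parallel ([0.687289] and [0.821318]): 1 − (1 − 0.687289)(1 − 0.821318) = 0.9441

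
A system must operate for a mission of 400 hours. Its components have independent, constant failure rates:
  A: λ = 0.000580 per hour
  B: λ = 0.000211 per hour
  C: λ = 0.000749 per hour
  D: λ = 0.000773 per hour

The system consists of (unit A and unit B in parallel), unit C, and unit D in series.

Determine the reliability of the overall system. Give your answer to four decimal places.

0.5349

R(A) = exp(−0.000580 × 400) = 0.792946
R(B) = exp(−0.000211 × 400) = 0.919064
R(C) = exp(−0.000749 × 400) = 0.741115
R(D) = exp(−0.000773 × 400) = 0.734034
Parallel (A and B): 1 − (1 − 0.792946)(1 − 0.919064) = 0.983242
Series ([0.983242], C, and D): 0.983242 × 0.741115 × 0.734034 = 0.5349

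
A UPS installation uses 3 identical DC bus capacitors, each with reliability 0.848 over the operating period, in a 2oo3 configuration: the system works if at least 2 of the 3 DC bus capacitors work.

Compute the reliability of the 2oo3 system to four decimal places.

R = Σ_{i=2}^{3} C(3,i) p^i (1−p)^{3−i} with p = 0.848
C(3,2)·0.848^2·0.152^1 = 0.327911
C(3,3)·0.848^3·0.152^0 = 0.609800
Sum = 0.9377

0.9377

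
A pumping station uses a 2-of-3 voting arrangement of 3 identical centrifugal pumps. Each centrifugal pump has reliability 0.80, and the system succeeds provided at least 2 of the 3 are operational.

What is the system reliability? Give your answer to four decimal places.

0.8960

R = Σ_{i=2}^{3} C(3,i) p^i (1−p)^{3−i} with p = 0.80
C(3,2)·0.80^2·0.20^1 = 0.384000
C(3,3)·0.80^3·0.20^0 = 0.512000
Sum = 0.8960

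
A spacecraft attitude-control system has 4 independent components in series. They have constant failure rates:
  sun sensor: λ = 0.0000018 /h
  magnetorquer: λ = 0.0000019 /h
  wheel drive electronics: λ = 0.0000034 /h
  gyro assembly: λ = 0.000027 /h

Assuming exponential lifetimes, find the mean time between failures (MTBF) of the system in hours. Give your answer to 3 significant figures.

Series of exponential components: λ_sys = Σ λ_i
λ_sys = 0.0000018 + 0.0000019 + 0.0000034 + 0.000027 = 3.4100e-05 /h
MTBF = 1 / λ_sys = 29300 h

29300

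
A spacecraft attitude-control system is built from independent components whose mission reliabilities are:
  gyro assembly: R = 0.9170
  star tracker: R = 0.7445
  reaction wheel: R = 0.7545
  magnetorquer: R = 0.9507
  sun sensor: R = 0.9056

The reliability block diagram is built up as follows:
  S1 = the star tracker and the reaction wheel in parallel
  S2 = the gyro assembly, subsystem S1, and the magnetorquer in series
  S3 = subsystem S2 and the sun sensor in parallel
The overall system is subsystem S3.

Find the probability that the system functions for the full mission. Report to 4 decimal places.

0.9827

Parallel (star tracker and reaction wheel): 1 − (1 − 0.744500)(1 − 0.754500) = 0.937275
Series (gyro assembly, [0.937275], and magnetorquer): 0.917000 × 0.937275 × 0.950700 = 0.817109
Parallel ([0.817109] and sun sensor): 1 − (1 − 0.817109)(1 − 0.905600) = 0.9827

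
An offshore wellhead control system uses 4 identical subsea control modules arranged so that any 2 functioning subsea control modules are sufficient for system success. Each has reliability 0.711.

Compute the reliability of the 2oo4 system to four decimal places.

0.9244

R = Σ_{i=2}^{4} C(4,i) p^i (1−p)^{4−i} with p = 0.711
C(4,2)·0.711^2·0.289^2 = 0.253330
C(4,3)·0.711^3·0.289^1 = 0.415496
C(4,4)·0.711^4·0.289^0 = 0.255551
Sum = 0.9244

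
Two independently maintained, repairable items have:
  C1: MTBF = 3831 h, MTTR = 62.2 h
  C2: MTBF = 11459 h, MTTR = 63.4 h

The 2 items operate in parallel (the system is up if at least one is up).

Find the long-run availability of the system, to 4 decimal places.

0.9999

A(C1) = MTBF/(MTBF+MTTR) = 3831/(3831+62.2) = 0.984023
A(C2) = MTBF/(MTBF+MTTR) = 11459/(11459+63.4) = 0.994498
Parallel availability: 1 − (1 − 0.984023)(1 − 0.994498) = 0.9999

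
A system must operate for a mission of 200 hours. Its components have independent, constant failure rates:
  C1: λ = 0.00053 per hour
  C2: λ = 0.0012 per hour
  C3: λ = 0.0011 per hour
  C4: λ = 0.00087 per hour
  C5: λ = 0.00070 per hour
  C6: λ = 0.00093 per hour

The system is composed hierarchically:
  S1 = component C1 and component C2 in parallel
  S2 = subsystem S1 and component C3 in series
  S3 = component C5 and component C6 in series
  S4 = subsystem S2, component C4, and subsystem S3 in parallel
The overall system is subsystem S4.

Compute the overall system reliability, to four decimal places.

R(C1) = exp(−0.00053 × 200) = 0.899425
R(C2) = exp(−0.0012 × 200) = 0.786628
R(C3) = exp(−0.0011 × 200) = 0.802519
R(C4) = exp(−0.00087 × 200) = 0.840297
R(C5) = exp(−0.00070 × 200) = 0.869358
R(C6) = exp(−0.00093 × 200) = 0.830274
Parallel (C1 and C2): 1 − (1 − 0.899425)(1 − 0.786628) = 0.978540
Series ([0.978540] and C3): 0.978540 × 0.802519 = 0.785297
Series (C5 and C6): 0.869358 × 0.830274 = 0.721805
Parallel ([0.785297], C4, and [0.721805]): 1 − (1 − 0.785297)(1 − 0.840297)(1 − 0.721805) = 0.9905

0.9905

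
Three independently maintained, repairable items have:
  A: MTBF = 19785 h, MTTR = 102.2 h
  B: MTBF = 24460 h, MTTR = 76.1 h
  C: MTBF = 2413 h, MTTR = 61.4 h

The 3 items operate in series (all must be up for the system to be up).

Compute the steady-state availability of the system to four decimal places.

A(A) = MTBF/(MTBF+MTTR) = 19785/(19785+102.2) = 0.994861
A(B) = MTBF/(MTBF+MTTR) = 24460/(24460+76.1) = 0.996898
A(C) = MTBF/(MTBF+MTTR) = 2413/(2413+61.4) = 0.975186
Series availability: 0.994861 × 0.996898 × 0.975186 = 0.9672

0.9672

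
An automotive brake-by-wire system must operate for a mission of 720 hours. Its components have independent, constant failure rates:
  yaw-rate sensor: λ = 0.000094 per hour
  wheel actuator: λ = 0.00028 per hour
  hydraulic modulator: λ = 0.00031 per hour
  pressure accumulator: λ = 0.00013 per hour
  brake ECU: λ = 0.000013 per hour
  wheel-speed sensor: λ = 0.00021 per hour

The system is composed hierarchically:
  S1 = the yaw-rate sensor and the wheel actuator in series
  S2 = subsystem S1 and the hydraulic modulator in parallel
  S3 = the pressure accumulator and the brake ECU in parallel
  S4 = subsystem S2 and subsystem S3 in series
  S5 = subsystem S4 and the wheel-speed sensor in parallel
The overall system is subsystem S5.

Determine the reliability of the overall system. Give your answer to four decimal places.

0.9933

R(yaw-rate sensor) = exp(−0.000094 × 720) = 0.934559
R(wheel actuator) = exp(−0.00028 × 720) = 0.817422
R(hydraulic modulator) = exp(−0.00031 × 720) = 0.799955
R(pressure accumulator) = exp(−0.00013 × 720) = 0.910647
R(brake ECU) = exp(−0.000013 × 720) = 0.990684
R(wheel-speed sensor) = exp(−0.00021 × 720) = 0.859676
Series (yaw-rate sensor and wheel actuator): 0.934559 × 0.817422 = 0.763929
Parallel ([0.763929] and hydraulic modulator): 1 − (1 − 0.763929)(1 − 0.799955) = 0.952775
Parallel (pressure accumulator and brake ECU): 1 − (1 − 0.910647)(1 − 0.990684) = 0.999168
Series ([0.952775] and [0.999168]): 0.952775 × 0.999168 = 0.951982
Parallel ([0.951982] and wheel-speed sensor): 1 − (1 − 0.951982)(1 − 0.859676) = 0.9933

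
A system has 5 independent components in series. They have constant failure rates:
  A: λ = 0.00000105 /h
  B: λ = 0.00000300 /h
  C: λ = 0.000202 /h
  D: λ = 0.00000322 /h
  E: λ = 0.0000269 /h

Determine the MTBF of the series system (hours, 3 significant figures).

Series of exponential components: λ_sys = Σ λ_i
λ_sys = 0.00000105 + 0.00000300 + 0.000202 + 0.00000322 + 0.0000269 = 2.3617e-04 /h
MTBF = 1 / λ_sys = 4230 h

4230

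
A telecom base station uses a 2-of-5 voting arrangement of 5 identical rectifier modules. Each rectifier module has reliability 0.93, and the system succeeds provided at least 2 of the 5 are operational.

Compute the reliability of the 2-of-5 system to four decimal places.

0.9999

R = Σ_{i=2}^{5} C(5,i) p^i (1−p)^{5−i} with p = 0.93
C(5,2)·0.93^2·0.07^3 = 0.002967
C(5,3)·0.93^3·0.07^2 = 0.039413
C(5,4)·0.93^4·0.07^1 = 0.261818
C(5,5)·0.93^5·0.07^0 = 0.695688
Sum = 0.9999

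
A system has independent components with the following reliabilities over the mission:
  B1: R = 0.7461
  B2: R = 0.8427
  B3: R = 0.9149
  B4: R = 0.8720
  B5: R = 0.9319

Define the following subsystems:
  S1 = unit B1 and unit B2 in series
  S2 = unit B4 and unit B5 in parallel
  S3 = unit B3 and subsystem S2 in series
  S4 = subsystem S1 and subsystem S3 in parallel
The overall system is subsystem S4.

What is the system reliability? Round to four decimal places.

Series (B1 and B2): 0.746100 × 0.842700 = 0.628738
Parallel (B4 and B5): 1 − (1 − 0.872000)(1 − 0.931900) = 0.991283
Series (B3 and [0.991283]): 0.914900 × 0.991283 = 0.906925
Parallel ([0.628738] and [0.906925]): 1 − (1 − 0.628738)(1 − 0.906925) = 0.9654

0.9654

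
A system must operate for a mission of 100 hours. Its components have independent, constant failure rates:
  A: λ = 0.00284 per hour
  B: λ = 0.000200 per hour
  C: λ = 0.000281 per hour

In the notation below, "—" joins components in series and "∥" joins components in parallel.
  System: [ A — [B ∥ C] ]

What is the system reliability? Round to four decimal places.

0.7524

R(A) = exp(−0.00284 × 100) = 0.752767
R(B) = exp(−0.000200 × 100) = 0.980199
R(C) = exp(−0.000281 × 100) = 0.972291
Parallel (B and C): 1 − (1 − 0.980199)(1 − 0.972291) = 0.999451
Series (A and [0.999451]): 0.752767 × 0.999451 = 0.7524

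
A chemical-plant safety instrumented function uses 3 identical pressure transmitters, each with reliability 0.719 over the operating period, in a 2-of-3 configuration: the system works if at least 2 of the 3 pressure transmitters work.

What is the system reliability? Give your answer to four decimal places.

0.8075

R = Σ_{i=2}^{3} C(3,i) p^i (1−p)^{3−i} with p = 0.719
C(3,2)·0.719^2·0.281^1 = 0.435798
C(3,3)·0.719^3·0.281^0 = 0.371695
Sum = 0.8075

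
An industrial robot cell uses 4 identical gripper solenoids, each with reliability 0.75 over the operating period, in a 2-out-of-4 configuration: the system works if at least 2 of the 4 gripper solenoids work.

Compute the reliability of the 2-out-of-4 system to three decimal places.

0.949

R = Σ_{i=2}^{4} C(4,i) p^i (1−p)^{4−i} with p = 0.75
C(4,2)·0.75^2·0.25^2 = 0.21094
C(4,3)·0.75^3·0.25^1 = 0.42188
C(4,4)·0.75^4·0.25^0 = 0.31641
Sum = 0.949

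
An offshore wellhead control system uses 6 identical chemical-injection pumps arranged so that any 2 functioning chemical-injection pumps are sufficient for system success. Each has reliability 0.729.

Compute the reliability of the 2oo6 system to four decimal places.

R = Σ_{i=2}^{6} C(6,i) p^i (1−p)^{6−i} with p = 0.729
C(6,2)·0.729^2·0.271^4 = 0.042996
C(6,3)·0.729^3·0.271^3 = 0.154213
C(6,4)·0.729^4·0.271^2 = 0.311129
C(6,5)·0.729^5·0.271^1 = 0.334779
C(6,6)·0.729^6·0.271^0 = 0.150095
Sum = 0.9932

0.9932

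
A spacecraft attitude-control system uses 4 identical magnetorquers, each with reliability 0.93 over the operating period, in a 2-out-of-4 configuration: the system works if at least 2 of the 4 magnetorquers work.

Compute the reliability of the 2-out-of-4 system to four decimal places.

0.9987

R = Σ_{i=2}^{4} C(4,i) p^i (1−p)^{4−i} with p = 0.93
C(4,2)·0.93^2·0.07^2 = 0.025428
C(4,3)·0.93^3·0.07^1 = 0.225220
C(4,4)·0.93^4·0.07^0 = 0.748052
Sum = 0.9987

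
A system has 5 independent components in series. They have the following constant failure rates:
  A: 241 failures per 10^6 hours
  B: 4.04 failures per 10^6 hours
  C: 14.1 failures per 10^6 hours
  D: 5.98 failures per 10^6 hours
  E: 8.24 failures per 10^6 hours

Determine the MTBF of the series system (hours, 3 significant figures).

Series of exponential components: λ_sys = Σ λ_i
λ_sys = 0.000241 + 0.00000404 + 0.0000141 + 0.00000598 + 0.00000824 = 2.7336e-04 /h
MTBF = 1 / λ_sys = 3660 h

3660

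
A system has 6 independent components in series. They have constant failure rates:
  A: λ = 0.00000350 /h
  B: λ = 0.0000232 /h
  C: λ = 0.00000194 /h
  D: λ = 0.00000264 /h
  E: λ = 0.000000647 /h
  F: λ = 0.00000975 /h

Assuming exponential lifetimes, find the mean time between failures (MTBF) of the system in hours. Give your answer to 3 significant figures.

Series of exponential components: λ_sys = Σ λ_i
λ_sys = 0.00000350 + 0.0000232 + 0.00000194 + 0.00000264 + 0.000000647 + 0.00000975 = 4.1677e-05 /h
MTBF = 1 / λ_sys = 24000 h

24000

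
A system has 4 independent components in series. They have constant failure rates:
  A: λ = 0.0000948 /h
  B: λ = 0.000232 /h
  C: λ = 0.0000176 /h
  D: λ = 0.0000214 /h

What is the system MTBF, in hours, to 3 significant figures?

Series of exponential components: λ_sys = Σ λ_i
λ_sys = 0.0000948 + 0.000232 + 0.0000176 + 0.0000214 = 3.6580e-04 /h
MTBF = 1 / λ_sys = 2730 h

2730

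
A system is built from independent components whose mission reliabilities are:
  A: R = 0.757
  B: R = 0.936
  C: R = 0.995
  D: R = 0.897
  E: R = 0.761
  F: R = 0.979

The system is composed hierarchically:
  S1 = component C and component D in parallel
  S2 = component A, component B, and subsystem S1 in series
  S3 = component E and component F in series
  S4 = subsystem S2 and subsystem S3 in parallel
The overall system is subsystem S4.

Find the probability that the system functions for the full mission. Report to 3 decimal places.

Parallel (C and D): 1 − (1 − 0.99500)(1 − 0.89700) = 0.99949
Series (A, B, and [0.99949]): 0.75700 × 0.93600 × 0.99949 = 0.70819
Series (E and F): 0.76100 × 0.97900 = 0.74502
Parallel ([0.70819] and [0.74502]): 1 − (1 − 0.70819)(1 − 0.74502) = 0.926

0.926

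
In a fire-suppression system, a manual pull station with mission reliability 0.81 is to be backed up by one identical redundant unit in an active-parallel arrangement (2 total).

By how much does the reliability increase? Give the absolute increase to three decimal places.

0.154

R_before = 0.81
R_after = 1 − (1 − 0.81)^2 = 0.964
ΔR = 0.964 − 0.81 = 0.154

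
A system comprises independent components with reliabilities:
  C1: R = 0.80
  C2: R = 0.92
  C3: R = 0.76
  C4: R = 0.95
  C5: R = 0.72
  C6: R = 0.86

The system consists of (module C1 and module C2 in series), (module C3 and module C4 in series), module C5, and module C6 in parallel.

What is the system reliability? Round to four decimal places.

Series (C1 and C2): 0.800000 × 0.920000 = 0.736000
Series (C3 and C4): 0.760000 × 0.950000 = 0.722000
Parallel ([0.736000], [0.722000], C5, and C6): 1 − (1 − 0.736000)(1 − 0.722000)(1 − 0.720000)(1 − 0.860000) = 0.9971

0.9971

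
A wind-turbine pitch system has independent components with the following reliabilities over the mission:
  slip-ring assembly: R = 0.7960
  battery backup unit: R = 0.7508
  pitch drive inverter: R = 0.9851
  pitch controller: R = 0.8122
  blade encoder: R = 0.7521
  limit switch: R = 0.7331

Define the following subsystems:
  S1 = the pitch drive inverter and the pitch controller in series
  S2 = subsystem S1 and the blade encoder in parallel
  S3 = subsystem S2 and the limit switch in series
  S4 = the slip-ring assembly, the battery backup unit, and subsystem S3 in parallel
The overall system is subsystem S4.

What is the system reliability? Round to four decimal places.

0.9846

Series (pitch drive inverter and pitch controller): 0.985100 × 0.812200 = 0.800098
Parallel ([0.800098] and blade encoder): 1 − (1 − 0.800098)(1 − 0.752100) = 0.950444
Series ([0.950444] and limit switch): 0.950444 × 0.733100 = 0.696770
Parallel (slip-ring assembly, battery backup unit, and [0.696770]): 1 − (1 − 0.796000)(1 − 0.750800)(1 − 0.696770) = 0.9846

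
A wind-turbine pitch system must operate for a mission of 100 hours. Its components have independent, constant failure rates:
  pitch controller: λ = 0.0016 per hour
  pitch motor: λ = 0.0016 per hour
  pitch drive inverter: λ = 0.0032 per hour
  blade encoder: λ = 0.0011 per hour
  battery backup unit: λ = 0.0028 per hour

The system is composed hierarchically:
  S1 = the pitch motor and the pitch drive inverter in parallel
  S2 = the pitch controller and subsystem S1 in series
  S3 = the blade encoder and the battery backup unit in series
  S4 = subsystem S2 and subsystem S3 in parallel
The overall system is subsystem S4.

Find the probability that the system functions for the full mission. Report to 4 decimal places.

0.9411

R(pitch controller) = exp(−0.0016 × 100) = 0.852144
R(pitch motor) = exp(−0.0016 × 100) = 0.852144
R(pitch drive inverter) = exp(−0.0032 × 100) = 0.726149
R(blade encoder) = exp(−0.0011 × 100) = 0.895834
R(battery backup unit) = exp(−0.0028 × 100) = 0.755784
Parallel (pitch motor and pitch drive inverter): 1 − (1 − 0.852144)(1 − 0.726149) = 0.959509
Series (pitch controller and [0.959509]): 0.852144 × 0.959509 = 0.817640
Series (blade encoder and battery backup unit): 0.895834 × 0.755784 = 0.677057
Parallel ([0.817640] and [0.677057]): 1 − (1 − 0.817640)(1 − 0.677057) = 0.9411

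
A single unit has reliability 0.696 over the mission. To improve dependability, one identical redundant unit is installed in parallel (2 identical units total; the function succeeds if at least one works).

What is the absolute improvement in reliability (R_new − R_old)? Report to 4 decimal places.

0.2116

R_before = 0.696
R_after = 1 − (1 − 0.696)^2 = 0.9076
ΔR = 0.9076 − 0.696 = 0.2116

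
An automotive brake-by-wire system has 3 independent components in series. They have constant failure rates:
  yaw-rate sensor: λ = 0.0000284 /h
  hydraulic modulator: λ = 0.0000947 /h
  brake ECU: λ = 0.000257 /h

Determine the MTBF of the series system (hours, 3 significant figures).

Series of exponential components: λ_sys = Σ λ_i
λ_sys = 0.0000284 + 0.0000947 + 0.000257 = 3.8010e-04 /h
MTBF = 1 / λ_sys = 2630 h

2630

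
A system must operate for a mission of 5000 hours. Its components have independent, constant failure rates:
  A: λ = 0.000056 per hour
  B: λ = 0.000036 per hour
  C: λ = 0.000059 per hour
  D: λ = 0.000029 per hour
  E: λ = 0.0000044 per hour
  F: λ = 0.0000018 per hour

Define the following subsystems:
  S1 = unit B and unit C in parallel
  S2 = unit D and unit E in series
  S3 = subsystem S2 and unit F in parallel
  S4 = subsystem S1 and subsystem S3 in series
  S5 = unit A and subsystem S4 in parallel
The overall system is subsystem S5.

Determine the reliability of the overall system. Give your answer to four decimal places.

0.9894

R(A) = exp(−0.000056 × 5000) = 0.755784
R(B) = exp(−0.000036 × 5000) = 0.835270
R(C) = exp(−0.000059 × 5000) = 0.744532
R(D) = exp(−0.000029 × 5000) = 0.865022
R(E) = exp(−0.0000044 × 5000) = 0.978240
R(F) = exp(−0.0000018 × 5000) = 0.991040
Parallel (B and C): 1 − (1 − 0.835270)(1 − 0.744532) = 0.957917
Series (D and E): 0.865022 × 0.978240 = 0.846199
Parallel ([0.846199] and F): 1 − (1 − 0.846199)(1 − 0.991040) = 0.998622
Series ([0.957917] and [0.998622]): 0.957917 × 0.998622 = 0.956597
Parallel (A and [0.956597]): 1 − (1 − 0.755784)(1 − 0.956597) = 0.9894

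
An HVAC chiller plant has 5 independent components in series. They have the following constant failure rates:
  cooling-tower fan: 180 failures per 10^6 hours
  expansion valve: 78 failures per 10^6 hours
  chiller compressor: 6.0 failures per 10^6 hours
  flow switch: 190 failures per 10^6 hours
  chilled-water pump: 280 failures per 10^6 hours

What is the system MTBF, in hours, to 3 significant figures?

1360

Series of exponential components: λ_sys = Σ λ_i
λ_sys = 0.00018 + 0.000078 + 0.0000060 + 0.00019 + 0.00028 = 7.3400e-04 /h
MTBF = 1 / λ_sys = 1360 h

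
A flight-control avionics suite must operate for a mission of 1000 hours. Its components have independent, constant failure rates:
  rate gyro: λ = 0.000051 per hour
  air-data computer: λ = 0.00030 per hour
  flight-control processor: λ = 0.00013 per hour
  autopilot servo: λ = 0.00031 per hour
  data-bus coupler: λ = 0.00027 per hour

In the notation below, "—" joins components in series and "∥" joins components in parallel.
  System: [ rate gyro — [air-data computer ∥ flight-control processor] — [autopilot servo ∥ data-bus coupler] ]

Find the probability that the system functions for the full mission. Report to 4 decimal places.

R(rate gyro) = exp(−0.000051 × 1000) = 0.950279
R(air-data computer) = exp(−0.00030 × 1000) = 0.740818
R(flight-control processor) = exp(−0.00013 × 1000) = 0.878095
R(autopilot servo) = exp(−0.00031 × 1000) = 0.733447
R(data-bus coupler) = exp(−0.00027 × 1000) = 0.763379
Parallel (air-data computer and flight-control processor): 1 − (1 − 0.740818)(1 − 0.878095) = 0.968404
Parallel (autopilot servo and data-bus coupler): 1 − (1 − 0.733447)(1 − 0.763379) = 0.936928
Series (rate gyro, [0.968404], and [0.936928]): 0.950279 × 0.968404 × 0.936928 = 0.8622

0.8622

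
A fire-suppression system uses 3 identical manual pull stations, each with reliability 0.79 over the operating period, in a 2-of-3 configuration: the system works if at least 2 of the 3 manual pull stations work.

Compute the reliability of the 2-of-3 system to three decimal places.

0.886

R = Σ_{i=2}^{3} C(3,i) p^i (1−p)^{3−i} with p = 0.79
C(3,2)·0.79^2·0.21^1 = 0.39318
C(3,3)·0.79^3·0.21^0 = 0.49304
Sum = 0.886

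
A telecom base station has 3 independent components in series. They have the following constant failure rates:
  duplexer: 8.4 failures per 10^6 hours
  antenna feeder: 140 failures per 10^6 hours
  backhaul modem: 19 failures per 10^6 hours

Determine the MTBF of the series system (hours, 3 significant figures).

5970

Series of exponential components: λ_sys = Σ λ_i
λ_sys = 0.0000084 + 0.00014 + 0.000019 = 1.6740e-04 /h
MTBF = 1 / λ_sys = 5970 h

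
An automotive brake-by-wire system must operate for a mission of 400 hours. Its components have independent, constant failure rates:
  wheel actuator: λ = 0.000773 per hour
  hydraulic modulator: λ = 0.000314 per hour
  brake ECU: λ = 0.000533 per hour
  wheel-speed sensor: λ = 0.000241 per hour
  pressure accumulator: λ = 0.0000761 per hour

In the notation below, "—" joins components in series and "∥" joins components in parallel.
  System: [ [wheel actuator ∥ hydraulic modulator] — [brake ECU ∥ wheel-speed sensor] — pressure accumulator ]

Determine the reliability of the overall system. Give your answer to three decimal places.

0.923

R(wheel actuator) = exp(−0.000773 × 400) = 0.73403
R(hydraulic modulator) = exp(−0.000314 × 400) = 0.88197
R(brake ECU) = exp(−0.000533 × 400) = 0.80799
R(wheel-speed sensor) = exp(−0.000241 × 400) = 0.90810
R(pressure accumulator) = exp(−0.0000761 × 400) = 0.97002
Parallel (wheel actuator and hydraulic modulator): 1 − (1 − 0.73403)(1 − 0.88197) = 0.96861
Parallel (brake ECU and wheel-speed sensor): 1 − (1 − 0.80799)(1 − 0.90810) = 0.98235
Series ([0.96861], [0.98235], and pressure accumulator): 0.96861 × 0.98235 × 0.97002 = 0.923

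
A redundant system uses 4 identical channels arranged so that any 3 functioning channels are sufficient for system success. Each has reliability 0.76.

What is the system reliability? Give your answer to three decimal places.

R = Σ_{i=3}^{4} C(4,i) p^i (1−p)^{4−i} with p = 0.76
C(4,3)·0.76^3·0.24^1 = 0.42142
C(4,4)·0.76^4·0.24^0 = 0.33362
Sum = 0.755

0.755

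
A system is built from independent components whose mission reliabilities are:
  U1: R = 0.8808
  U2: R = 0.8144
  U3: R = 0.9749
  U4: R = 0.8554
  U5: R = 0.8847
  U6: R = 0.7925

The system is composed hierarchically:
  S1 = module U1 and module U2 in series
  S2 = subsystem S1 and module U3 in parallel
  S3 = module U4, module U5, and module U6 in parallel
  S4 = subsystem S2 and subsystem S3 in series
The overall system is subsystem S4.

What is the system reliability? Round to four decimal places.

0.9895

Series (U1 and U2): 0.880800 × 0.814400 = 0.717324
Parallel ([0.717324] and U3): 1 − (1 − 0.717324)(1 − 0.974900) = 0.992905
Parallel (U4, U5, and U6): 1 − (1 − 0.855400)(1 − 0.884700)(1 − 0.792500) = 0.996540
Series ([0.992905] and [0.996540]): 0.992905 × 0.996540 = 0.9895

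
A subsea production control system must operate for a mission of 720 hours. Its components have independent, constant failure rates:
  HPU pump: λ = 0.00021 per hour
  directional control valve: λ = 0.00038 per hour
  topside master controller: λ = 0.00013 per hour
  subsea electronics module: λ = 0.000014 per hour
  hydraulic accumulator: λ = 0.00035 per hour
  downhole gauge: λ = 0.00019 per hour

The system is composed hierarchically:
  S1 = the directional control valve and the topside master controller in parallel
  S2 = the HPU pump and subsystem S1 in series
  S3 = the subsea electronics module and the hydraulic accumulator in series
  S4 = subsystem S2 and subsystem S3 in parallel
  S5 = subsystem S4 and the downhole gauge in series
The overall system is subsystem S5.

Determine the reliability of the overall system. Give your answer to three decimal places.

R(HPU pump) = exp(−0.00021 × 720) = 0.85968
R(directional control valve) = exp(−0.00038 × 720) = 0.76064
R(topside master controller) = exp(−0.00013 × 720) = 0.91065
R(subsea electronics module) = exp(−0.000014 × 720) = 0.98997
R(hydraulic accumulator) = exp(−0.00035 × 720) = 0.77724
R(downhole gauge) = exp(−0.00019 × 720) = 0.87214
Parallel (directional control valve and topside master controller): 1 − (1 − 0.76064)(1 − 0.91065) = 0.97861
Series (HPU pump and [0.97861]): 0.85968 × 0.97861 = 0.84129
Series (subsea electronics module and hydraulic accumulator): 0.98997 × 0.77724 = 0.76944
Parallel ([0.84129] and [0.76944]): 1 − (1 − 0.84129)(1 − 0.76944) = 0.96341
Series ([0.96341] and downhole gauge): 0.96341 × 0.87214 = 0.840

0.840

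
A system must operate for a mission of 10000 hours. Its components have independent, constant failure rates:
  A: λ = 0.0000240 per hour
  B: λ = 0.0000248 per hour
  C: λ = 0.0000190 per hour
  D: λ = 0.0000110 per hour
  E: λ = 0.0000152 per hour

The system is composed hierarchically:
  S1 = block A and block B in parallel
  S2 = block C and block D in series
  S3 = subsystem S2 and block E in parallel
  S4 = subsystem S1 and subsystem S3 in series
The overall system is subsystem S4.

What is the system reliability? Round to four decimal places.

0.9183

R(A) = exp(−0.0000240 × 10000) = 0.786628
R(B) = exp(−0.0000248 × 10000) = 0.780360
R(C) = exp(−0.0000190 × 10000) = 0.826959
R(D) = exp(−0.0000110 × 10000) = 0.895834
R(E) = exp(−0.0000152 × 10000) = 0.858988
Parallel (A and B): 1 − (1 − 0.786628)(1 − 0.780360) = 0.953135
Series (C and D): 0.826959 × 0.895834 = 0.740818
Parallel ([0.740818] and E): 1 − (1 − 0.740818)(1 − 0.858988) = 0.963452
Series ([0.953135] and [0.963452]): 0.953135 × 0.963452 = 0.9183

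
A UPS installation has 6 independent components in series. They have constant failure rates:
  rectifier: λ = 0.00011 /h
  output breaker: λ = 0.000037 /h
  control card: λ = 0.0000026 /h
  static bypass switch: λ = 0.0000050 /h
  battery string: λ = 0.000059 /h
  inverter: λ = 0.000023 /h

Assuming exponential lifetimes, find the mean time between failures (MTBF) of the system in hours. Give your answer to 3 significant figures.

4230

Series of exponential components: λ_sys = Σ λ_i
λ_sys = 0.00011 + 0.000037 + 0.0000026 + 0.0000050 + 0.000059 + 0.000023 = 2.3660e-04 /h
MTBF = 1 / λ_sys = 4230 h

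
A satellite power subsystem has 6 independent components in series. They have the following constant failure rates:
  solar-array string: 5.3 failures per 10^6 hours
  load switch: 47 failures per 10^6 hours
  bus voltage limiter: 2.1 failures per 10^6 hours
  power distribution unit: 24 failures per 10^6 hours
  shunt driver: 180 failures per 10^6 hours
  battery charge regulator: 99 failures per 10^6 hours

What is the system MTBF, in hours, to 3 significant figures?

Series of exponential components: λ_sys = Σ λ_i
λ_sys = 0.0000053 + 0.000047 + 0.0000021 + 0.000024 + 0.00018 + 0.000099 = 3.5740e-04 /h
MTBF = 1 / λ_sys = 2800 h

2800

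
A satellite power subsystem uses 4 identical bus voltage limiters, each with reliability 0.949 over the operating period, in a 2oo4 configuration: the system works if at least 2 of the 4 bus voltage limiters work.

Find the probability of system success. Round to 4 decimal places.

R = Σ_{i=2}^{4} C(4,i) p^i (1−p)^{4−i} with p = 0.949
C(4,2)·0.949^2·0.051^2 = 0.014055
C(4,3)·0.949^3·0.051^1 = 0.174353
C(4,4)·0.949^4·0.051^0 = 0.811082
Sum = 0.9995

0.9995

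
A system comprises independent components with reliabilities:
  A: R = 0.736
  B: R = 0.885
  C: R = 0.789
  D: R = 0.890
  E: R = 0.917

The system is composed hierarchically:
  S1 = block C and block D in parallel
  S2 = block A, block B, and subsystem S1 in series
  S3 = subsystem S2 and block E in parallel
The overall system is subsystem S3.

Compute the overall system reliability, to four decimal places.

0.9698

Parallel (C and D): 1 − (1 − 0.789000)(1 − 0.890000) = 0.976790
Series (A, B, and [0.976790]): 0.736000 × 0.885000 × 0.976790 = 0.636242
Parallel ([0.636242] and E): 1 − (1 − 0.636242)(1 − 0.917000) = 0.9698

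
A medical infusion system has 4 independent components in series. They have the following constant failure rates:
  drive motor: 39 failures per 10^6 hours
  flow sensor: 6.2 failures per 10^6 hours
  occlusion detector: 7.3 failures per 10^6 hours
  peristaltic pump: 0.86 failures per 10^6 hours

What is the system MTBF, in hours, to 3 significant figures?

18700

Series of exponential components: λ_sys = Σ λ_i
λ_sys = 0.000039 + 0.0000062 + 0.0000073 + 0.00000086 = 5.3360e-05 /h
MTBF = 1 / λ_sys = 18700 h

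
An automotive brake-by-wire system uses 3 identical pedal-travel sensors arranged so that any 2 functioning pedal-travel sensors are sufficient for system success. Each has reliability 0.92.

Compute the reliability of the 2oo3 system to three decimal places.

0.982

R = Σ_{i=2}^{3} C(3,i) p^i (1−p)^{3−i} with p = 0.92
C(3,2)·0.92^2·0.08^1 = 0.20314
C(3,3)·0.92^3·0.08^0 = 0.77869
Sum = 0.982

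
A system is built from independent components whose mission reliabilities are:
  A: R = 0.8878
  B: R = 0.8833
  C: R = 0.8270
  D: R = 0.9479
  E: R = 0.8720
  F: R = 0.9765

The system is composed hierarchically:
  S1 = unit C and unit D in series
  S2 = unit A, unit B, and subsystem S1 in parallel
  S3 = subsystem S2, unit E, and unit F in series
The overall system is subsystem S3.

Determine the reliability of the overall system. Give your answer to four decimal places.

0.8491

Series (C and D): 0.827000 × 0.947900 = 0.783913
Parallel (A, B, and [0.783913]): 1 − (1 − 0.887800)(1 − 0.883300)(1 − 0.783913) = 0.997171
Series ([0.997171], E, and F): 0.997171 × 0.872000 × 0.976500 = 0.8491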